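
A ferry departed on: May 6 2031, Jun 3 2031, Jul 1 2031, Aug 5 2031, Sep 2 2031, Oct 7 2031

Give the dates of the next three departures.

Nov 4 2031, Dec 2 2031, Jan 6 2032

Gaps: 28, 28, 35, 28, 35 days — a mix of 28 and 35. Every date is a Tuesday.
Each is the 1st Tuesday of its month.
November 2031 — 1st Tuesday is Nov 4 2031.
1st Tuesday of December 2031: Dec 2 2031.
1st Tuesday of January 2032: Jan 6 2032.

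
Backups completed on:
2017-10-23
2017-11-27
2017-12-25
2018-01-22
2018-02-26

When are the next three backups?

2018-03-26, 2018-04-23, 2018-05-28

These are Mondays at 28- or 35-day spacing (35, 28, 28, 35).
The pattern: 4th Monday of the month.
March 2018 — 4th Monday is 2018-03-26.
4th Monday of April 2018: 2018-04-23.
4th Monday of May 2018: 2018-05-28.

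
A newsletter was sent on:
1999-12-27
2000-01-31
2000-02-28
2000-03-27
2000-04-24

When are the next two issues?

2000-05-29, 2000-06-26

All Mondays; the gaps (35, 28, 28, 28) vary with month length.
This is the last Monday of each month.
May 2000 ends with Monday 2000-05-29.
June 2000 ends with Monday 2000-06-26.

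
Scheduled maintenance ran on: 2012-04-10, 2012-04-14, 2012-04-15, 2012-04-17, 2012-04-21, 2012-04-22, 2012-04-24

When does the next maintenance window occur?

Gaps: 4, 1, 2, 4, 1, 2 days — not constant, but cyclic with period 3.
The events fall on every Tuesday, Saturday and Sunday.
Next Saturday: 2012-04-28.

2012-04-28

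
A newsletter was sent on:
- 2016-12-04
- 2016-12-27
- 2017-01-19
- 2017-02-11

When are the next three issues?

2017-03-06, 2017-03-29, 2017-04-21

Gaps between consecutive events: 23, 23, 23 days — a constant 23-day interval.
2017-02-11 + 23 days = 2017-03-06.
2017-03-06 + 23 days = 2017-03-29.
2017-03-29 + 23 days = 2017-04-21.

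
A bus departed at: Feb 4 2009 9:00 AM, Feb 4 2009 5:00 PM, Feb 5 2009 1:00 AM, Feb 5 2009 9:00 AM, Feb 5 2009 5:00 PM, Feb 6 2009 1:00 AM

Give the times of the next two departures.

The interval is a steady 8 hours (8, 8, 8, 8, 8).
Feb 6 2009 1:00 AM + 8 h = Feb 6 2009 9:00 AM.
Feb 6 2009 9:00 AM + 8 h = Feb 6 2009 5:00 PM.

Feb 6 2009 9:00 AM, Feb 6 2009 5:00 PM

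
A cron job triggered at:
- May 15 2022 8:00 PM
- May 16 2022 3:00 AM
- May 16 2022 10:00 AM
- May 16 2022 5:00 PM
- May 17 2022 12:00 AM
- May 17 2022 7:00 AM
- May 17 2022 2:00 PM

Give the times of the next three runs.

Spacing: 7, 7, 7, 7, 7, 7 h — constant 7 h.
May 17 2022 2:00 PM + 7 h = May 17 2022 9:00 PM.
May 17 2022 9:00 PM + 7 h = May 18 2022 4:00 AM.
May 18 2022 4:00 AM + 7 h = May 18 2022 11:00 AM.

May 17 2022 9:00 PM, May 18 2022 4:00 AM, May 18 2022 11:00 AM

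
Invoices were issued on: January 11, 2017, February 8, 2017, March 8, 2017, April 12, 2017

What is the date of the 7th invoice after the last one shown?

These are Wednesdays at 28- or 35-day spacing (28, 28, 35).
The pattern: 2nd Wednesday of the month.
2nd Wednesday of May 2017: May 10, 2017.
June 2017 — 2nd Wednesday is June 14, 2017.
2nd Wednesday of July 2017: July 12, 2017.
2nd Wednesday of August 2017: August 9, 2017.
September 2017 — 2nd Wednesday is September 13, 2017.
October 2017 — 2nd Wednesday is October 11, 2017.
November 2017 — 2nd Wednesday is November 8, 2017.

November 8, 2017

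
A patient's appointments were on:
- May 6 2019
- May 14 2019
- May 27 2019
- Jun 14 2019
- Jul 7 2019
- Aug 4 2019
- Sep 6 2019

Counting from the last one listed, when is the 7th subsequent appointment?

The spacing grows by 5 each time: 8, 13, 18, 23, 28, 33 days.
Next gap: 38 days. Sep 6 2019 + 38 days = Oct 14 2019.
Next gap: 43 days. Oct 14 2019 + 43 days = Nov 26 2019.
Next gap: 48 days. Nov 26 2019 + 48 days = Jan 13 2020.
Next gap: 53 days. Jan 13 2020 + 53 days = Mar 6 2020.
Next gap: 58 days. Mar 6 2020 + 58 days = May 3 2020.
Next gap: 63 days. May 3 2020 + 63 days = Jul 5 2020.
Next gap: 68 days. Jul 5 2020 + 68 days = Sep 11 2020.

Sep 11 2020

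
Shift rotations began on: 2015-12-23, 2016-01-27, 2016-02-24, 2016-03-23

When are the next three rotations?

2016-04-27, 2016-05-25, 2016-06-22

All dates are Wednesdays, 35, 28, 28 days apart.
Specifically, the 4th Wednesday of each month.
April 2016 — 4th Wednesday is 2016-04-27.
May 2016 — 4th Wednesday is 2016-05-25.
4th Wednesday of June 2016: 2016-06-22.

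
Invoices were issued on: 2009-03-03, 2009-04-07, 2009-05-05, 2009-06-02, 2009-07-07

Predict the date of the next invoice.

Gaps: 35, 28, 28, 35 days — a mix of 28 and 35. Every date is a Tuesday.
Each is the 1st Tuesday of its month.
1st Tuesday of August 2009: 2009-08-04.

2009-08-04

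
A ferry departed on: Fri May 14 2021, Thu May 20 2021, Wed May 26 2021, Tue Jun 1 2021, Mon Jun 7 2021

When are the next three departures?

Sun Jun 13 2021, Sat Jun 19 2021, Fri Jun 25 2021

Every event comes 6 days after the last (6, 6, 6, 6).
Mon Jun 7 2021 + 6 days = Sun Jun 13 2021.
Sun Jun 13 2021 + 6 days = Sat Jun 19 2021.
Sat Jun 19 2021 + 6 days = Fri Jun 25 2021.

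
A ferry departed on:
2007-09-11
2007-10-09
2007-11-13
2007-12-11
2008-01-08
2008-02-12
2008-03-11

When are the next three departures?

These are Tuesdays at 28- or 35-day spacing (28, 35, 28, 28, 35, 28).
The pattern: 2nd Tuesday of the month.
April 2008 — 2nd Tuesday is 2008-04-08.
May 2008 — 2nd Tuesday is 2008-05-13.
2nd Tuesday of June 2008: 2008-06-10.

2008-04-08, 2008-05-13, 2008-06-10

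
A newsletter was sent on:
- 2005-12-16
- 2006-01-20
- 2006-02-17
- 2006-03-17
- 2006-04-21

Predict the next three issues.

All dates are Fridays, 35, 28, 28, 35 days apart.
Specifically, the 3rd Friday of each month.
3rd Friday of May 2006: 2006-05-19.
3rd Friday of June 2006: 2006-06-16.
July 2006 — 3rd Friday is 2006-07-21.

2006-05-19, 2006-06-16, 2006-07-21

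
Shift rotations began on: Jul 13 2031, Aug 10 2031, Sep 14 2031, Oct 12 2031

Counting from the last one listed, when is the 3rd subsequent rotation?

Jan 11 2032

Gaps: 28, 35, 28 days — a mix of 28 and 35. Every date is a Sunday.
Each is the 2nd Sunday of its month.
2nd Sunday of November 2031: Nov 9 2031.
2nd Sunday of December 2031: Dec 14 2031.
2nd Sunday of January 2032: Jan 11 2032.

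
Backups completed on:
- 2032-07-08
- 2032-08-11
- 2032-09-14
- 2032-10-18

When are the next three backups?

2032-11-21, 2032-12-25, 2033-01-28

The spacing is 34, 34, 34 days — always 34 days.
2032-10-18 + 34 days = 2032-11-21.
2032-11-21 + 34 days = 2032-12-25.
2032-12-25 + 34 days = 2033-01-28.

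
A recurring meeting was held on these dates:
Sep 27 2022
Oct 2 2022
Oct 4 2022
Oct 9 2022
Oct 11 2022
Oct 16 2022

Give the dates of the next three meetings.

Oct 18 2022, Oct 23 2022, Oct 25 2022

Every event lands on a Tuesday or Sunday (gaps cycle 5, 2, 5, 2, 5).
So the schedule is: every Tuesday and Sunday.
The following Tuesday is Oct 18 2022.
The following Sunday is Oct 23 2022.
Next Tuesday: Oct 25 2022.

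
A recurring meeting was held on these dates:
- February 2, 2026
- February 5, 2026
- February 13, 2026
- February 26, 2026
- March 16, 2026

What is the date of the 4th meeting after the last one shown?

July 16, 2026

Intervals are 3, 8, 13, 18 days — an arithmetic progression with common difference 5.
Next gap: 23 days. March 16, 2026 + 23 days = April 8, 2026.
Next gap: 28 days. April 8, 2026 + 28 days = May 6, 2026.
Next gap: 33 days. May 6, 2026 + 33 days = June 8, 2026.
Next gap: 38 days. June 8, 2026 + 38 days = July 16, 2026.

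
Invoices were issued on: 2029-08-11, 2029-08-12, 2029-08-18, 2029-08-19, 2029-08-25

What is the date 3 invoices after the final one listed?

2029-09-02

The gap pattern 1, 6, 1, 6 repeats every 2 events.
These are the Saturdays and Sundays of each week.
Next Sunday: 2029-08-26.
Next Saturday: 2029-09-01.
Next Sunday: 2029-09-02.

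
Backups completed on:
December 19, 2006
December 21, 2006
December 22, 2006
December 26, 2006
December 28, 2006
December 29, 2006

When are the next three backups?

Gaps: 2, 1, 4, 2, 1 days — not constant, but cyclic with period 3.
The events fall on every Tuesday, Thursday and Friday.
Next Tuesday: January 2, 2007.
Next Thursday: January 4, 2007.
Next Friday: January 5, 2007.

January 2, 2007; January 4, 2007; January 5, 2007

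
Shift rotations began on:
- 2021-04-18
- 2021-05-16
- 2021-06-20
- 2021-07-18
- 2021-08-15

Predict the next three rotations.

2021-09-19, 2021-10-17, 2021-11-21

All dates are Sundays, 28, 35, 28, 28 days apart.
Specifically, the 3rd Sunday of each month.
3rd Sunday of September 2021: 2021-09-19.
October 2021 — 3rd Sunday is 2021-10-17.
November 2021 — 3rd Sunday is 2021-11-21.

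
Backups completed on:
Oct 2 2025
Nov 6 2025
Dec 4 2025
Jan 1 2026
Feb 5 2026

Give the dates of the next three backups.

Mar 5 2026, Apr 2 2026, May 7 2026

All dates are Thursdays, 35, 28, 28, 35 days apart.
Specifically, the 1st Thursday of each month.
1st Thursday of March 2026: Mar 5 2026.
1st Thursday of April 2026: Apr 2 2026.
1st Thursday of May 2026: May 7 2026.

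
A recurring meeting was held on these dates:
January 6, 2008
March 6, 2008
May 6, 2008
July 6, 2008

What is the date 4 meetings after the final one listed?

The day-of-month is always 6 (60, 61, 61 days between events).
So this recurs on the 6th of every 2 months.
September 2008: September 6, 2008.
Next: November 2008 → November 6, 2008.
January 2009: January 6, 2009.
Next: March 2009 → March 6, 2009.

March 6, 2009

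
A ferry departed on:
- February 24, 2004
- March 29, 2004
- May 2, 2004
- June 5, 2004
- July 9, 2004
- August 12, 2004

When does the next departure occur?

September 15, 2004

Gaps between consecutive events: 34, 34, 34, 34, 34 days — a constant 34-day interval.
August 12, 2004 + 34 days = September 15, 2004.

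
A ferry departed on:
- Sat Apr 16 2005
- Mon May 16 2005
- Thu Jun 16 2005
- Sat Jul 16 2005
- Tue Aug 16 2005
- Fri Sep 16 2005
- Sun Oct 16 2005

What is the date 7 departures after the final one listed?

The day-of-month is always 16 (30, 31, 30, 31, 31, 30 days between events).
So this recurs on the 16th of each month.
Next: November 2005 → Wed Nov 16 2005.
December 2005: Fri Dec 16 2005.
January 2006: Mon Jan 16 2006.
Next: February 2006 → Thu Feb 16 2006.
Next: March 2006 → Thu Mar 16 2006.
April 2006: Sun Apr 16 2006.
Next: May 2006 → Tue May 16 2006.

Tue May 16 2006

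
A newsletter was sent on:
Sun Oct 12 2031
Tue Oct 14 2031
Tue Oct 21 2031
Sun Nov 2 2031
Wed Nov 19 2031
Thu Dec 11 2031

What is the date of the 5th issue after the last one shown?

Gaps: 2, 7, 12, 17, 22 days — each gap is 5 larger than the previous one.
Next gap: 27 days. Thu Dec 11 2031 + 27 days = Wed Jan 7 2032.
Next gap: 32 days. Wed Jan 7 2032 + 32 days = Sun Feb 8 2032.
Next gap: 37 days. Sun Feb 8 2032 + 37 days = Tue Mar 16 2032.
Next gap: 42 days. Tue Mar 16 2032 + 42 days = Tue Apr 27 2032.
Next gap: 47 days. Tue Apr 27 2032 + 47 days = Sun Jun 13 2032.

Sun Jun 13 2032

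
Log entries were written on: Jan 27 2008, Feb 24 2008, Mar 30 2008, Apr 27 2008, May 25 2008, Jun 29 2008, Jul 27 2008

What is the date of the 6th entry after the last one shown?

Jan 25 2009

Every date is a Sunday; gaps 28, 35, 28, 28, 35, 28 days.
Each is the last Sunday of its month (at least one falls on the 29th or later, ruling out '4th Sunday').
Last Sunday of August 2008: Aug 31 2008.
September 2008 ends with Sunday Sep 28 2008.
October 2008 ends with Sunday Oct 26 2008.
November 2008 ends with Sunday Nov 30 2008.
Last Sunday of December 2008: Dec 28 2008.
January 2009 ends with Sunday Jan 25 2009.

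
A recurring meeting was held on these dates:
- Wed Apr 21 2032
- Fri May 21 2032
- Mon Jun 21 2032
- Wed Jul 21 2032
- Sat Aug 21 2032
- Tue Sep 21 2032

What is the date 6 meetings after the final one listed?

Mon Mar 21 2033

The day-of-month is always 21 (30, 31, 30, 31, 31 days between events).
So this recurs on the 21st of each month.
October 2032: Thu Oct 21 2032.
November 2032: Sun Nov 21 2032.
Next: December 2032 → Tue Dec 21 2032.
Next: January 2033 → Fri Jan 21 2033.
Next: February 2033 → Mon Feb 21 2033.
Next: March 2033 → Mon Mar 21 2033.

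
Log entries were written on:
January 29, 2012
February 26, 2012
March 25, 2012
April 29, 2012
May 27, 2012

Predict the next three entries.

June 24, 2012; July 29, 2012; August 26, 2012

Every date is a Sunday; gaps 28, 28, 35, 28 days.
Each is the last Sunday of its month (at least one falls on the 29th or later, ruling out '4th Sunday').
June 2012 ends with Sunday June 24, 2012.
July 2012 ends with Sunday July 29, 2012.
Last Sunday of August 2012: August 26, 2012.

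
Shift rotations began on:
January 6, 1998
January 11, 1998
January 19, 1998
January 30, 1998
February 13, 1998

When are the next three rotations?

March 2, 1998; March 22, 1998; April 14, 1998

The spacing grows by 3 each time: 5, 8, 11, 14 days.
Next gap: 17 days. February 13, 1998 + 17 days = March 2, 1998.
Next gap: 20 days. March 2, 1998 + 20 days = March 22, 1998.
Next gap: 23 days. March 22, 1998 + 23 days = April 14, 1998.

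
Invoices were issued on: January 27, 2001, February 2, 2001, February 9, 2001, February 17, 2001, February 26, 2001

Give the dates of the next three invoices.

March 8, 2001; March 19, 2001; March 31, 2001

Gaps: 6, 7, 8, 9 days — each gap is 1 larger than the previous one.
Next gap: 10 days. February 26, 2001 + 10 days = March 8, 2001.
Next gap: 11 days. March 8, 2001 + 11 days = March 19, 2001.
Next gap: 12 days. March 19, 2001 + 12 days = March 31, 2001.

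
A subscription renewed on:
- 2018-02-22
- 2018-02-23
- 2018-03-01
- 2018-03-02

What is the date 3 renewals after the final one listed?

2018-03-15

The gap pattern 1, 6, 1 repeats every 2 events.
These are the Thursdays and Fridays of each week.
Next Thursday: 2018-03-08.
Next Friday: 2018-03-09.
Next Thursday: 2018-03-15.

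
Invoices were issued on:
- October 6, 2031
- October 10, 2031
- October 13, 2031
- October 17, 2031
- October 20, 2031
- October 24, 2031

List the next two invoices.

The gap pattern 4, 3, 4, 3, 4 repeats every 2 events.
These are the Mondays and Fridays of each week.
The following Monday is October 27, 2031.
The following Friday is October 31, 2031.

October 27, 2031; October 31, 2031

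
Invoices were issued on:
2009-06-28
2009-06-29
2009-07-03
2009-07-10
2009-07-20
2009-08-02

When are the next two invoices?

The spacing grows by 3 each time: 1, 4, 7, 10, 13 days.
Next gap: 16 days. 2009-08-02 + 16 days = 2009-08-18.
Next gap: 19 days. 2009-08-18 + 19 days = 2009-09-06.

2009-08-18, 2009-09-06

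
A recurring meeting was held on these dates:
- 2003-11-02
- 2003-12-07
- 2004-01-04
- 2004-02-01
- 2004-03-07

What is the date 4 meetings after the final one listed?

2004-07-04

All dates are Sundays, 35, 28, 28, 35 days apart.
Specifically, the 1st Sunday of each month.
1st Sunday of April 2004: 2004-04-04.
1st Sunday of May 2004: 2004-05-02.
June 2004 — 1st Sunday is 2004-06-06.
1st Sunday of July 2004: 2004-07-04.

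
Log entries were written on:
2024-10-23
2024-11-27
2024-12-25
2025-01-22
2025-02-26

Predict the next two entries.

All dates are Wednesdays, 35, 28, 28, 35 days apart.
Specifically, the 4th Wednesday of each month.
4th Wednesday of March 2025: 2025-03-26.
4th Wednesday of April 2025: 2025-04-23.

2025-03-26, 2025-04-23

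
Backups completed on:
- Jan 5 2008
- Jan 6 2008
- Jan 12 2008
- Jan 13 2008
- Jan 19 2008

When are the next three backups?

Jan 20 2008, Jan 26 2008, Jan 27 2008

Gaps: 1, 6, 1, 6 days — not constant, but cyclic with period 2.
The events fall on every Saturday and Sunday.
Next Sunday: Jan 20 2008.
The following Saturday is Jan 26 2008.
The following Sunday is Jan 27 2008.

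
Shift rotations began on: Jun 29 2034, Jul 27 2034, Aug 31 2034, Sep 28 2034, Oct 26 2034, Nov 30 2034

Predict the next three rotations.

Dec 28 2034, Jan 25 2035, Feb 22 2035

Every date is a Thursday; gaps 28, 35, 28, 28, 35 days.
Each is the last Thursday of its month (at least one falls on the 29th or later, ruling out '4th Thursday').
December 2034 ends with Thursday Dec 28 2034.
January 2035 ends with Thursday Jan 25 2035.
February 2035 ends with Thursday Feb 22 2035.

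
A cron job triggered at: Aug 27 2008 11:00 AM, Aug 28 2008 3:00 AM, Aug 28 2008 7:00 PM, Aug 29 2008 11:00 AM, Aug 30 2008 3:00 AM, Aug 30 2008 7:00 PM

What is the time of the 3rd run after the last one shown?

Sep 1 2008 7:00 PM

Gaps: 16, 16, 16, 16, 16 hours — each event is 16 hours after the previous one.
Aug 30 2008 7:00 PM + 16 h = Aug 31 2008 11:00 AM.
Aug 31 2008 11:00 AM + 16 h = Sep 1 2008 3:00 AM.
Sep 1 2008 3:00 AM + 16 h = Sep 1 2008 7:00 PM.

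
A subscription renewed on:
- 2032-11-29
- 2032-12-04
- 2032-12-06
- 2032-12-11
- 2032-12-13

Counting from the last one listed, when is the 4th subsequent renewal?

2032-12-27

Gaps: 5, 2, 5, 2 days — not constant, but cyclic with period 2.
The events fall on every Monday and Saturday.
The following Saturday is 2032-12-18.
Next Monday: 2032-12-20.
The following Saturday is 2032-12-25.
The following Monday is 2032-12-27.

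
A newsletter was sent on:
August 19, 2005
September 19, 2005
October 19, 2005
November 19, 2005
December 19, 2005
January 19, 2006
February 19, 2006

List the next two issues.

The day-of-month is always 19 (31, 30, 31, 30, 31, 31 days between events).
So this recurs on the 19th of each month.
Next: March 2006 → March 19, 2006.
Next: April 2006 → April 19, 2006.

March 19, 2006; April 19, 2006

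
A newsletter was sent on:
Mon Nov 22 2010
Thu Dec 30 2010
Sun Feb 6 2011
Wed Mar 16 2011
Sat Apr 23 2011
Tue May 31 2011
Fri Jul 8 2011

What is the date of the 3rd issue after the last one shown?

Gaps between consecutive events: 38, 38, 38, 38, 38, 38 days — a constant 38-day interval.
Fri Jul 8 2011 + 38 days = Mon Aug 15 2011.
Mon Aug 15 2011 + 38 days = Thu Sep 22 2011.
Thu Sep 22 2011 + 38 days = Sun Oct 30 2011.

Sun Oct 30 2011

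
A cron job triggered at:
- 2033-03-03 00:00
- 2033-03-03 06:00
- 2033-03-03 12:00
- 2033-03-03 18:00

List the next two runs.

2033-03-04 00:00, 2033-03-04 06:00

The interval is a steady 6 hours (6, 6, 6).
2033-03-03 18:00 + 6 h = 2033-03-04 00:00.
2033-03-04 00:00 + 6 h = 2033-03-04 06:00.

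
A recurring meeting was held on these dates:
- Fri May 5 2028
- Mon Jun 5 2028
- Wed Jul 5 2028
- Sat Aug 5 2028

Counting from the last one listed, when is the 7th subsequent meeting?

Gaps: 31, 30, 31 days — not constant. Every event is on the 5th of the month.
Pattern: the 5th of each month.
September 2028: Tue Sep 5 2028.
October 2028: Thu Oct 5 2028.
Next: November 2028 → Sun Nov 5 2028.
December 2028: Tue Dec 5 2028.
January 2029: Fri Jan 5 2029.
February 2029: Mon Feb 5 2029.
March 2029: Mon Mar 5 2029.

Mon Mar 5 2029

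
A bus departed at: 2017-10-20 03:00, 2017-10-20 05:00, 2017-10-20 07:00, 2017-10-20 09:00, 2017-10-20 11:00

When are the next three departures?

The interval is a steady 2 hours (2, 2, 2, 2).
2017-10-20 11:00 + 2 h = 2017-10-20 13:00.
2017-10-20 13:00 + 2 h = 2017-10-20 15:00.
2017-10-20 15:00 + 2 h = 2017-10-20 17:00.

2017-10-20 13:00, 2017-10-20 15:00, 2017-10-20 17:00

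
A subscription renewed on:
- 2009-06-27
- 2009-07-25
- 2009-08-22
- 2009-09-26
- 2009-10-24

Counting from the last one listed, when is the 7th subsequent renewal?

2010-05-22

These are Saturdays at 28- or 35-day spacing (28, 28, 35, 28).
The pattern: 4th Saturday of the month.
November 2009 — 4th Saturday is 2009-11-28.
December 2009 — 4th Saturday is 2009-12-26.
January 2010 — 4th Saturday is 2010-01-23.
4th Saturday of February 2010: 2010-02-27.
4th Saturday of March 2010: 2010-03-27.
April 2010 — 4th Saturday is 2010-04-24.
4th Saturday of May 2010: 2010-05-22.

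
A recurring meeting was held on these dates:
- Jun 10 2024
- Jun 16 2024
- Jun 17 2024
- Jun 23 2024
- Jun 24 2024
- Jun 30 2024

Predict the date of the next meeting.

Every event lands on a Monday or Sunday (gaps cycle 6, 1, 6, 1, 6).
So the schedule is: every Monday and Sunday.
The following Monday is Jul 1 2024.

Jul 1 2024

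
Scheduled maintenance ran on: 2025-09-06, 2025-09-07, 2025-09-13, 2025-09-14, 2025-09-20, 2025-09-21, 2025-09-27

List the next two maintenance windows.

2025-09-28, 2025-10-04

The gap pattern 1, 6, 1, 6, 1, 6 repeats every 2 events.
These are the Saturdays and Sundays of each week.
The following Sunday is 2025-09-28.
Next Saturday: 2025-10-04.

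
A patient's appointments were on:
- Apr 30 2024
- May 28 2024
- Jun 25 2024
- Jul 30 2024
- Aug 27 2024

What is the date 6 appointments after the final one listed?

All Tuesdays; the gaps (28, 28, 35, 28) vary with month length.
This is the last Tuesday of each month.
Last Tuesday of September 2024: Sep 24 2024.
October 2024 ends with Tuesday Oct 29 2024.
November 2024 ends with Tuesday Nov 26 2024.
December 2024 ends with Tuesday Dec 31 2024.
Last Tuesday of January 2025: Jan 28 2025.
February 2025 ends with Tuesday Feb 25 2025.

Feb 25 2025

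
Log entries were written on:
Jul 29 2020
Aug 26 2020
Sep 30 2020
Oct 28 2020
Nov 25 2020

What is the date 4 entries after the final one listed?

Mar 31 2021

All Wednesdays; the gaps (28, 35, 28, 28) vary with month length.
This is the last Wednesday of each month.
December 2020 ends with Wednesday Dec 30 2020.
Last Wednesday of January 2021: Jan 27 2021.
Last Wednesday of February 2021: Feb 24 2021.
March 2021 ends with Wednesday Mar 31 2021.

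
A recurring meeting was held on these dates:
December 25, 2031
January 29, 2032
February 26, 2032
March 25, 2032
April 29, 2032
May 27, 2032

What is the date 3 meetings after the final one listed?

August 26, 2032

All Thursdays; the gaps (35, 28, 28, 35, 28) vary with month length.
This is the last Thursday of each month.
June 2032 ends with Thursday June 24, 2032.
Last Thursday of July 2032: July 29, 2032.
Last Thursday of August 2032: August 26, 2032.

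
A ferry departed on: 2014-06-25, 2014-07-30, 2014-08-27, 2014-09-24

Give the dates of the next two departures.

2014-10-29, 2014-11-26

Every date is a Wednesday; gaps 35, 28, 28 days.
Each is the last Wednesday of its month (at least one falls on the 29th or later, ruling out '4th Wednesday').
October 2014 ends with Wednesday 2014-10-29.
Last Wednesday of November 2014: 2014-11-26.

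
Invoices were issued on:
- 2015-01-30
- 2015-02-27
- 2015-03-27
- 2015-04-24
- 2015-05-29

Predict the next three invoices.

Every date is a Friday; gaps 28, 28, 28, 35 days.
Each is the last Friday of its month (at least one falls on the 29th or later, ruling out '4th Friday').
June 2015 ends with Friday 2015-06-26.
Last Friday of July 2015: 2015-07-31.
August 2015 ends with Friday 2015-08-28.

2015-06-26, 2015-07-31, 2015-08-28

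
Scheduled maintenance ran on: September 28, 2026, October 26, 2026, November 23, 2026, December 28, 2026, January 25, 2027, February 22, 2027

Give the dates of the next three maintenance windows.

March 22, 2027; April 26, 2027; May 24, 2027

All dates are Mondays, 28, 28, 35, 28, 28 days apart.
Specifically, the 4th Monday of each month.
March 2027 — 4th Monday is March 22, 2027.
4th Monday of April 2027: April 26, 2027.
4th Monday of May 2027: May 24, 2027.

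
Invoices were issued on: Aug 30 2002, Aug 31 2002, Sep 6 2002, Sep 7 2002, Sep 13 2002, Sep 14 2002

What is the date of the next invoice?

Gaps: 1, 6, 1, 6, 1 days — not constant, but cyclic with period 2.
The events fall on every Friday and Saturday.
Next Friday: Sep 20 2002.

Sep 20 2002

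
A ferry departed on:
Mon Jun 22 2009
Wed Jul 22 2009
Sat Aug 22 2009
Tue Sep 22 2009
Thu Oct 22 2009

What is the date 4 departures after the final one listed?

Gaps: 30, 31, 31, 30 days — not constant. Every event is on the 22nd of the month.
Pattern: the 22nd of each month.
Next: November 2009 → Sun Nov 22 2009.
Next: December 2009 → Tue Dec 22 2009.
Next: January 2010 → Fri Jan 22 2010.
Next: February 2010 → Mon Feb 22 2010.

Mon Feb 22 2010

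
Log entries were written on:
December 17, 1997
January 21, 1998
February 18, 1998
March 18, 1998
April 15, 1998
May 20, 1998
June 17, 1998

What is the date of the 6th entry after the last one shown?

These are Wednesdays at 28- or 35-day spacing (35, 28, 28, 28, 35, 28).
The pattern: 3rd Wednesday of the month.
3rd Wednesday of July 1998: July 15, 1998.
3rd Wednesday of August 1998: August 19, 1998.
3rd Wednesday of September 1998: September 16, 1998.
October 1998 — 3rd Wednesday is October 21, 1998.
3rd Wednesday of November 1998: November 18, 1998.
December 1998 — 3rd Wednesday is December 16, 1998.

December 16, 1998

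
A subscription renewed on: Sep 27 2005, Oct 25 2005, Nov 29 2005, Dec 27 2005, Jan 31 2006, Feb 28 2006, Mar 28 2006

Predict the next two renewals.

These are Tuesdays with 28, 35, 28, 35, 28, 28-day gaps.
Each is the final Tuesday of its month — Nov 29 2005 is past the 28th, so '4th Tuesday' doesn't fit.
April 2006 ends with Tuesday Apr 25 2006.
Last Tuesday of May 2006: May 30 2006.

Apr 25 2006, May 30 2006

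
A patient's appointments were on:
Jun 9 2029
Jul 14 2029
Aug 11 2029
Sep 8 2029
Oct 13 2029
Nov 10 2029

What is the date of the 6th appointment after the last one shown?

May 11 2030

All dates are Saturdays, 35, 28, 28, 35, 28 days apart.
Specifically, the 2nd Saturday of each month.
2nd Saturday of December 2029: Dec 8 2029.
January 2030 — 2nd Saturday is Jan 12 2030.
February 2030 — 2nd Saturday is Feb 9 2030.
2nd Saturday of March 2030: Mar 9 2030.
April 2030 — 2nd Saturday is Apr 13 2030.
May 2030 — 2nd Saturday is May 11 2030.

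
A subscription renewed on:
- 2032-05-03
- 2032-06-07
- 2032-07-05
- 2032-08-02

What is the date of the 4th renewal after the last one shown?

These are Mondays at 28- or 35-day spacing (35, 28, 28).
The pattern: 1st Monday of the month.
September 2032 — 1st Monday is 2032-09-06.
1st Monday of October 2032: 2032-10-04.
1st Monday of November 2032: 2032-11-01.
December 2032 — 1st Monday is 2032-12-06.

2032-12-06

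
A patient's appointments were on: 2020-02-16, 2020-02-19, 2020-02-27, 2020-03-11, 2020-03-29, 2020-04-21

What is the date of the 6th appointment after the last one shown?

Intervals are 3, 8, 13, 18, 23 days — an arithmetic progression with common difference 5.
Next gap: 28 days. 2020-04-21 + 28 days = 2020-05-19.
Next gap: 33 days. 2020-05-19 + 33 days = 2020-06-21.
Next gap: 38 days. 2020-06-21 + 38 days = 2020-07-29.
Next gap: 43 days. 2020-07-29 + 43 days = 2020-09-10.
Next gap: 48 days. 2020-09-10 + 48 days = 2020-10-28.
Next gap: 53 days. 2020-10-28 + 53 days = 2020-12-20.

2020-12-20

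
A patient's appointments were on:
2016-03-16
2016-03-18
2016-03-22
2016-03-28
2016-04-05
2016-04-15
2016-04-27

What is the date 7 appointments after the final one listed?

2016-09-14

Gaps: 2, 4, 6, 8, 10, 12 days — each gap is 2 larger than the previous one.
Next gap: 14 days. 2016-04-27 + 14 days = 2016-05-11.
Next gap: 16 days. 2016-05-11 + 16 days = 2016-05-27.
Next gap: 18 days. 2016-05-27 + 18 days = 2016-06-14.
Next gap: 20 days. 2016-06-14 + 20 days = 2016-07-04.
Next gap: 22 days. 2016-07-04 + 22 days = 2016-07-26.
Next gap: 24 days. 2016-07-26 + 24 days = 2016-08-19.
Next gap: 26 days. 2016-08-19 + 26 days = 2016-09-14.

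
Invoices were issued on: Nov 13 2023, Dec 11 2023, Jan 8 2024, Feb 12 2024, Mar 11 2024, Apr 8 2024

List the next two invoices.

May 13 2024, Jun 10 2024

These are Mondays at 28- or 35-day spacing (28, 28, 35, 28, 28).
The pattern: 2nd Monday of the month.
2nd Monday of May 2024: May 13 2024.
2nd Monday of June 2024: Jun 10 2024.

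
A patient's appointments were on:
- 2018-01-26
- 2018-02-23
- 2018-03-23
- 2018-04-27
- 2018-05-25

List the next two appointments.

2018-06-22, 2018-07-27

All dates are Fridays, 28, 28, 35, 28 days apart.
Specifically, the 4th Friday of each month.
June 2018 — 4th Friday is 2018-06-22.
4th Friday of July 2018: 2018-07-27.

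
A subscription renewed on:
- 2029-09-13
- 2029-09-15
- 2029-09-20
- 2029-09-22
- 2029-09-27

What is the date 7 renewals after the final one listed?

2029-10-20

The gap pattern 2, 5, 2, 5 repeats every 2 events.
These are the Thursdays and Saturdays of each week.
Next Saturday: 2029-09-29.
Next Thursday: 2029-10-04.
The following Saturday is 2029-10-06.
Next Thursday: 2029-10-11.
Next Saturday: 2029-10-13.
The following Thursday is 2029-10-18.
The following Saturday is 2029-10-20.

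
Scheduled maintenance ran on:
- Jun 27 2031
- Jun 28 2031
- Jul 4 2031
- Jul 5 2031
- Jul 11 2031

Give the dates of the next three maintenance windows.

Every event lands on a Friday or Saturday (gaps cycle 1, 6, 1, 6).
So the schedule is: every Friday and Saturday.
Next Saturday: Jul 12 2031.
The following Friday is Jul 18 2031.
Next Saturday: Jul 19 2031.

Jul 12 2031, Jul 18 2031, Jul 19 2031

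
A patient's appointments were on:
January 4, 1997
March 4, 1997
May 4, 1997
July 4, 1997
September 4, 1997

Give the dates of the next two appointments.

Each date is the 4th; the gaps (59, 61, 61, 62) track the month lengths.
The rule is the 4th of every 2 months.
November 1997: November 4, 1997.
January 1998: January 4, 1998.

November 4, 1997; January 4, 1998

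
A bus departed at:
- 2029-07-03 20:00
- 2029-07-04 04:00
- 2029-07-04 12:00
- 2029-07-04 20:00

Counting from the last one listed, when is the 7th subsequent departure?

2029-07-07 04:00

Gaps: 8, 8, 8 hours — each event is 8 hours after the previous one.
2029-07-04 20:00 + 8 h = 2029-07-05 04:00.
2029-07-05 04:00 + 8 h = 2029-07-05 12:00.
2029-07-05 12:00 + 8 h = 2029-07-05 20:00.
2029-07-05 20:00 + 8 h = 2029-07-06 04:00.
2029-07-06 04:00 + 8 h = 2029-07-06 12:00.
2029-07-06 12:00 + 8 h = 2029-07-06 20:00.
2029-07-06 20:00 + 8 h = 2029-07-07 04:00.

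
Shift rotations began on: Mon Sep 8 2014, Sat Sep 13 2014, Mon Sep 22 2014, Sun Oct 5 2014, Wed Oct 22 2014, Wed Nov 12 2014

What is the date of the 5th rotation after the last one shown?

Intervals are 5, 9, 13, 17, 21 days — an arithmetic progression with common difference 4.
Next gap: 25 days. Wed Nov 12 2014 + 25 days = Sun Dec 7 2014.
Next gap: 29 days. Sun Dec 7 2014 + 29 days = Mon Jan 5 2015.
Next gap: 33 days. Mon Jan 5 2015 + 33 days = Sat Feb 7 2015.
Next gap: 37 days. Sat Feb 7 2015 + 37 days = Mon Mar 16 2015.
Next gap: 41 days. Mon Mar 16 2015 + 41 days = Sun Apr 26 2015.

Sun Apr 26 2015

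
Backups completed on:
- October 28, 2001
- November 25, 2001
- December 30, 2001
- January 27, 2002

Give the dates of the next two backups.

February 24, 2002; March 31, 2002

Every date is a Sunday; gaps 28, 35, 28 days.
Each is the last Sunday of its month (at least one falls on the 29th or later, ruling out '4th Sunday').
Last Sunday of February 2002: February 24, 2002.
March 2002 ends with Sunday March 31, 2002.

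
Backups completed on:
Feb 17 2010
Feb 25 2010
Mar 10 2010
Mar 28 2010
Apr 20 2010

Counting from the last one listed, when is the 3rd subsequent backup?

Jul 28 2010

The spacing grows by 5 each time: 8, 13, 18, 23 days.
Next gap: 28 days. Apr 20 2010 + 28 days = May 18 2010.
Next gap: 33 days. May 18 2010 + 33 days = Jun 20 2010.
Next gap: 38 days. Jun 20 2010 + 38 days = Jul 28 2010.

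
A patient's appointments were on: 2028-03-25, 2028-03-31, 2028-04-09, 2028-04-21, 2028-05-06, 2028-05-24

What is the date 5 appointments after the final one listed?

2028-10-06

Intervals are 6, 9, 12, 15, 18 days — an arithmetic progression with common difference 3.
Next gap: 21 days. 2028-05-24 + 21 days = 2028-06-14.
Next gap: 24 days. 2028-06-14 + 24 days = 2028-07-08.
Next gap: 27 days. 2028-07-08 + 27 days = 2028-08-04.
Next gap: 30 days. 2028-08-04 + 30 days = 2028-09-03.
Next gap: 33 days. 2028-09-03 + 33 days = 2028-10-06.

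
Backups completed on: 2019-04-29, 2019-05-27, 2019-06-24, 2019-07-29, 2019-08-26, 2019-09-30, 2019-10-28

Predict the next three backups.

These are Mondays with 28, 28, 35, 28, 35, 28-day gaps.
Each is the final Monday of its month — 2019-04-29 is past the 28th, so '4th Monday' doesn't fit.
Last Monday of November 2019: 2019-11-25.
December 2019 ends with Monday 2019-12-30.
Last Monday of January 2020: 2020-01-27.

2019-11-25, 2019-12-30, 2020-01-27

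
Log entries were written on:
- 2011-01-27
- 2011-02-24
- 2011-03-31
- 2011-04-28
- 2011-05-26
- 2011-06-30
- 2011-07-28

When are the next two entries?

Every date is a Thursday; gaps 28, 35, 28, 28, 35, 28 days.
Each is the last Thursday of its month (at least one falls on the 29th or later, ruling out '4th Thursday').
Last Thursday of August 2011: 2011-08-25.
Last Thursday of September 2011: 2011-09-29.

2011-08-25, 2011-09-29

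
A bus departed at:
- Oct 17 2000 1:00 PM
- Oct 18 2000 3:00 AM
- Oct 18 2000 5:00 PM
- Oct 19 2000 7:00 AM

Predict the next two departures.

Spacing: 14, 14, 14 h — constant 14 h.
Oct 19 2000 7:00 AM + 14 h = Oct 19 2000 9:00 PM.
Oct 19 2000 9:00 PM + 14 h = Oct 20 2000 11:00 AM.

Oct 19 2000 9:00 PM, Oct 20 2000 11:00 AM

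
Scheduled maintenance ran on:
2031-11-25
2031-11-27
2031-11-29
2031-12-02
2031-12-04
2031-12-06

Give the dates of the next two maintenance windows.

The gap pattern 2, 2, 3, 2, 2 repeats every 3 events.
These are the Tuesdays, Thursdays and Saturdays of each week.
Next Tuesday: 2031-12-09.
The following Thursday is 2031-12-11.

2031-12-09, 2031-12-11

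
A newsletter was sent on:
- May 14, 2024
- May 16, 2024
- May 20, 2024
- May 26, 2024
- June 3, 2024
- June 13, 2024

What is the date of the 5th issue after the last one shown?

Gaps: 2, 4, 6, 8, 10 days — each gap is 2 larger than the previous one.
Next gap: 12 days. June 13, 2024 + 12 days = June 25, 2024.
Next gap: 14 days. June 25, 2024 + 14 days = July 9, 2024.
Next gap: 16 days. July 9, 2024 + 16 days = July 25, 2024.
Next gap: 18 days. July 25, 2024 + 18 days = August 12, 2024.
Next gap: 20 days. August 12, 2024 + 20 days = September 1, 2024.

September 1, 2024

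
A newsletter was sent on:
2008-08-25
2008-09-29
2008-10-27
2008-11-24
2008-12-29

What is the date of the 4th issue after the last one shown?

2009-04-27

All Mondays; the gaps (35, 28, 28, 35) vary with month length.
This is the last Monday of each month.
January 2009 ends with Monday 2009-01-26.
Last Monday of February 2009: 2009-02-23.
March 2009 ends with Monday 2009-03-30.
April 2009 ends with Monday 2009-04-27.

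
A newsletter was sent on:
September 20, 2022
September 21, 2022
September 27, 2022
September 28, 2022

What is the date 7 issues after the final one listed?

The gap pattern 1, 6, 1 repeats every 2 events.
These are the Tuesdays and Wednesdays of each week.
The following Tuesday is October 4, 2022.
Next Wednesday: October 5, 2022.
Next Tuesday: October 11, 2022.
Next Wednesday: October 12, 2022.
The following Tuesday is October 18, 2022.
Next Wednesday: October 19, 2022.
Next Tuesday: October 25, 2022.

October 25, 2022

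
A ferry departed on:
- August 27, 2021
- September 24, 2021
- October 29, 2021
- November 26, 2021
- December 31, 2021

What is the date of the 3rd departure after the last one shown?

Every date is a Friday; gaps 28, 35, 28, 35 days.
Each is the last Friday of its month (at least one falls on the 29th or later, ruling out '4th Friday').
January 2022 ends with Friday January 28, 2022.
Last Friday of February 2022: February 25, 2022.
Last Friday of March 2022: March 25, 2022.

March 25, 2022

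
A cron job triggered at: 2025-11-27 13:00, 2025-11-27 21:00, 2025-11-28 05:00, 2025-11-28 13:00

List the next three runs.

Gaps: 8, 8, 8 hours — each event is 8 hours after the previous one.
2025-11-28 13:00 + 8 h = 2025-11-28 21:00.
2025-11-28 21:00 + 8 h = 2025-11-29 05:00.
2025-11-29 05:00 + 8 h = 2025-11-29 13:00.

2025-11-28 21:00, 2025-11-29 05:00, 2025-11-29 13:00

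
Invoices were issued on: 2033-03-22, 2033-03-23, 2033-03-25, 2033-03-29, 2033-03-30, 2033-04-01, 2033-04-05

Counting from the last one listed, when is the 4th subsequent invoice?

2033-04-13

Gaps: 1, 2, 4, 1, 2, 4 days — not constant, but cyclic with period 3.
The events fall on every Tuesday, Wednesday and Friday.
The following Wednesday is 2033-04-06.
The following Friday is 2033-04-08.
The following Tuesday is 2033-04-12.
The following Wednesday is 2033-04-13.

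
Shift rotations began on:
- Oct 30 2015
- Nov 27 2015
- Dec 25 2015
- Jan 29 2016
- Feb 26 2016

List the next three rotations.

Mar 25 2016, Apr 29 2016, May 27 2016

All Fridays; the gaps (28, 28, 35, 28) vary with month length.
This is the last Friday of each month.
Last Friday of March 2016: Mar 25 2016.
April 2016 ends with Friday Apr 29 2016.
May 2016 ends with Friday May 27 2016.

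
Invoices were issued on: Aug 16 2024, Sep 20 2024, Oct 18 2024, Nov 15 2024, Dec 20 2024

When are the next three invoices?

Gaps: 35, 28, 28, 35 days — a mix of 28 and 35. Every date is a Friday.
Each is the 3rd Friday of its month.
3rd Friday of January 2025: Jan 17 2025.
February 2025 — 3rd Friday is Feb 21 2025.
3rd Friday of March 2025: Mar 21 2025.

Jan 17 2025, Feb 21 2025, Mar 21 2025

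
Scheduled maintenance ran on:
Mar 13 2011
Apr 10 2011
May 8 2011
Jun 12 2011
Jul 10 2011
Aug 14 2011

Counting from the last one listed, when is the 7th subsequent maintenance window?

These are Sundays at 28- or 35-day spacing (28, 28, 35, 28, 35).
The pattern: 2nd Sunday of the month.
2nd Sunday of September 2011: Sep 11 2011.
2nd Sunday of October 2011: Oct 9 2011.
November 2011 — 2nd Sunday is Nov 13 2011.
December 2011 — 2nd Sunday is Dec 11 2011.
2nd Sunday of January 2012: Jan 8 2012.
2nd Sunday of February 2012: Feb 12 2012.
March 2012 — 2nd Sunday is Mar 11 2012.

Mar 11 2012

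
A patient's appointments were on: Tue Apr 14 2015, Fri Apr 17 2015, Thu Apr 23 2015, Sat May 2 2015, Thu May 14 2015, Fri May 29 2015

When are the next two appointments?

The spacing grows by 3 each time: 3, 6, 9, 12, 15 days.
Next gap: 18 days. Fri May 29 2015 + 18 days = Tue Jun 16 2015.
Next gap: 21 days. Tue Jun 16 2015 + 21 days = Tue Jul 7 2015.

Tue Jun 16 2015, Tue Jul 7 2015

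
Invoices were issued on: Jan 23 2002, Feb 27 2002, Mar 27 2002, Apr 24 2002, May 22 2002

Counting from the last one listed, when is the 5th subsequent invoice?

Oct 23 2002

These are Wednesdays at 28- or 35-day spacing (35, 28, 28, 28).
The pattern: 4th Wednesday of the month.
June 2002 — 4th Wednesday is Jun 26 2002.
July 2002 — 4th Wednesday is Jul 24 2002.
4th Wednesday of August 2002: Aug 28 2002.
September 2002 — 4th Wednesday is Sep 25 2002.
4th Wednesday of October 2002: Oct 23 2002.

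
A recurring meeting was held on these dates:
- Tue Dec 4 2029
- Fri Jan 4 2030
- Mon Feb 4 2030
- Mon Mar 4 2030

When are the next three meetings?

Each date is the 4th; the gaps (31, 31, 28) track the month lengths.
The rule is the 4th of each month.
April 2030: Thu Apr 4 2030.
May 2030: Sat May 4 2030.
Next: June 2030 → Tue Jun 4 2030.

Thu Apr 4 2030, Sat May 4 2030, Tue Jun 4 2030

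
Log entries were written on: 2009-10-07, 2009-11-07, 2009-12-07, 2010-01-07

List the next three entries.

Each date is the 7th; the gaps (31, 30, 31) track the month lengths.
The rule is the 7th of each month.
February 2010: 2010-02-07.
Next: March 2010 → 2010-03-07.
April 2010: 2010-04-07.

2010-02-07, 2010-03-07, 2010-04-07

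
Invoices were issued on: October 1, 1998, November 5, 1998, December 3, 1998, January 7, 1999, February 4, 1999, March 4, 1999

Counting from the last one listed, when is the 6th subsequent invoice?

September 2, 1999

All dates are Thursdays, 35, 28, 35, 28, 28 days apart.
Specifically, the 1st Thursday of each month.
1st Thursday of April 1999: April 1, 1999.
May 1999 — 1st Thursday is May 6, 1999.
1st Thursday of June 1999: June 3, 1999.
1st Thursday of July 1999: July 1, 1999.
August 1999 — 1st Thursday is August 5, 1999.
September 1999 — 1st Thursday is September 2, 1999.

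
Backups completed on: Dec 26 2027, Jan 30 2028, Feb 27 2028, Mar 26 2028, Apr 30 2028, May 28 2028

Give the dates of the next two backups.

These are Sundays with 35, 28, 28, 35, 28-day gaps.
Each is the final Sunday of its month — Jan 30 2028 is past the 28th, so '4th Sunday' doesn't fit.
June 2028 ends with Sunday Jun 25 2028.
July 2028 ends with Sunday Jul 30 2028.

Jun 25 2028, Jul 30 2028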